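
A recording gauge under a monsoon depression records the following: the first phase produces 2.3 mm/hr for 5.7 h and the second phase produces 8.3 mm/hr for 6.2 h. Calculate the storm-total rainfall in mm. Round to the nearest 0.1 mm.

total ≈ 64.6 mm

Total = Σ Rᵢ Δtᵢ = 2.3 × 5.7 + 8.3 × 6.2
      = 13.11 + 51.46 = 64.6 mm.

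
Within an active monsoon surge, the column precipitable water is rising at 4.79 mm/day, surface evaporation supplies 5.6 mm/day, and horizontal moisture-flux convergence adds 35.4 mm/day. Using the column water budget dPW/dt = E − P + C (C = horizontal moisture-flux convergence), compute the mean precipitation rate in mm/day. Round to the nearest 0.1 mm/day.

dPW/dt = +4.79 mm/day.
P = E + C − dPW/dt = 5.6 + (35.4) − (+4.79) = 36.2 mm/day.

P ≈ 36.2 mm/day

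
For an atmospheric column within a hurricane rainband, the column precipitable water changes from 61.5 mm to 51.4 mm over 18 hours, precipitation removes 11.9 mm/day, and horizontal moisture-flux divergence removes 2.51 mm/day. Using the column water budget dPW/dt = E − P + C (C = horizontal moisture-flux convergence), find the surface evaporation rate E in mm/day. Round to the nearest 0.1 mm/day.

E ≈ 0.9 mm/day

dPW/dt = (51.4 − 61.5) mm / (18/24 day) = -13.467 mm/day.
E = dPW/dt + P − C = (-13.467) + 11.9 − (-2.51) = 0.9 mm/day.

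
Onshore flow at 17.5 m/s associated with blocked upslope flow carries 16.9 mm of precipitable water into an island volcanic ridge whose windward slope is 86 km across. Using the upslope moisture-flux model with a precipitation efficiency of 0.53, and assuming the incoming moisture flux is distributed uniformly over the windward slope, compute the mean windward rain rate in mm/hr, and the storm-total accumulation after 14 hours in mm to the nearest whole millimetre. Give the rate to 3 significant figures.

Incoming column moisture flux per unit ridge length: F = V × PW = 17.5 × 16.9 = 295.75 mm·m/s.
Spread over the 86 km slope with efficiency ε = 0.53: R = ε·F/W = 0.53 × 295.75 / 86000 m = 1.823e-03 mm/s.
R = 1.823e-03 × 3600 = 6.56 mm/hr.
Over 14 h: total = 6.56 × 14 = 91.84 ≈ 92 mm.

R ≈ 6.56 mm/hr; total ≈ 92 mm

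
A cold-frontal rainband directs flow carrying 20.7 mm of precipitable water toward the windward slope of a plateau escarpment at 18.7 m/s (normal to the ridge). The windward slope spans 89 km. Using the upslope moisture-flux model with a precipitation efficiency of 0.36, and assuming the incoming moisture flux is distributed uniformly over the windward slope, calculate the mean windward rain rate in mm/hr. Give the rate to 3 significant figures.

R ≈ 5.64 mm/hr

Incoming column moisture flux per unit ridge length: F = V × PW = 18.7 × 20.7 = 387.09 mm·m/s.
Spread over the 89 km slope with efficiency ε = 0.36: R = ε·F/W = 0.36 × 387.09 / 89000 m = 1.566e-03 mm/s.
R = 1.566e-03 × 3600 = 5.64 mm/hr.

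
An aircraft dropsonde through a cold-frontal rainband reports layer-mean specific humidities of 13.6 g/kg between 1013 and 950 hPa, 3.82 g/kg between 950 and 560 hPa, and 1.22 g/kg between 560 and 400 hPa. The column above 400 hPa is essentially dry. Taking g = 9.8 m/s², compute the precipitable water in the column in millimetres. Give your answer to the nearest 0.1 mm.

PW ≈ 25.9 mm

Precipitable water is the column-integrated vapour mass per unit area: PW = (1/g) Σ q̄ Δp, with q in kg/kg and Δp in Pa (1 kg/m² of water = 1 mm).
Layer 1013–950 hPa: Δp = 63 hPa = 6300 Pa, q̄ = 0.0136 kg/kg → 0.0136 × 6300 / 9.8 = 8.74 mm
Layer 950–560 hPa: Δp = 390 hPa = 39000 Pa, q̄ = 0.00382 kg/kg → 0.00382 × 39000 / 9.8 = 15.20 mm
Layer 560–400 hPa: Δp = 160 hPa = 16000 Pa, q̄ = 0.00122 kg/kg → 0.00122 × 16000 / 9.8 = 1.99 mm
PW = 8.74 + 15.20 + 1.99 = 25.93 ≈ 25.9 mm.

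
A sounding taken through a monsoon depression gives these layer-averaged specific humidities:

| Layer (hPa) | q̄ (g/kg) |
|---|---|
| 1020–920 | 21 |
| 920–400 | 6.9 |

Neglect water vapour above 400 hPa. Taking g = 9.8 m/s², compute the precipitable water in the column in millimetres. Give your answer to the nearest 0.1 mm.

Precipitable water is the column-integrated vapour mass per unit area: PW = (1/g) Σ q̄ Δp, with q in kg/kg and Δp in Pa (1 kg/m² of water = 1 mm).
Layer 1020–920 hPa: Δp = 100 hPa = 10000 Pa, q̄ = 0.021 kg/kg → 0.021 × 10000 / 9.8 = 21.43 mm
Layer 920–400 hPa: Δp = 520 hPa = 52000 Pa, q̄ = 0.0069 kg/kg → 0.0069 × 52000 / 9.8 = 36.61 mm
PW = 21.43 + 36.61 = 58.04 ≈ 58.0 mm.

PW ≈ 58.0 mm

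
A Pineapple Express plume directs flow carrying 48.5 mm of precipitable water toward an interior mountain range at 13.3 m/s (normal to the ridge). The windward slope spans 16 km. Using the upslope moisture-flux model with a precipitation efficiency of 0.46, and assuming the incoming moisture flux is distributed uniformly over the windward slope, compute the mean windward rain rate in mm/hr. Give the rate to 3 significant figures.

R ≈ 66.8 mm/hr

Incoming column moisture flux per unit ridge length: F = V × PW = 13.3 × 48.5 = 645.05 mm·m/s.
Spread over the 16 km slope with efficiency ε = 0.46: R = ε·F/W = 0.46 × 645.05 / 16000 m = 1.855e-02 mm/s.
R = 1.855e-02 × 3600 = 66.8 mm/hr.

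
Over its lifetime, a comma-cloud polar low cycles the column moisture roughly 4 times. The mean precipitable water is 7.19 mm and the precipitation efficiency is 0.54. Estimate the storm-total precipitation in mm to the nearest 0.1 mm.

precipitation ≈ 15.5 mm

Each cycle deposits ε × PW = 0.54 × 7.19 = 3.8826 mm.
Over 4 cycles: 4 × 3.8826 = 15.5 mm.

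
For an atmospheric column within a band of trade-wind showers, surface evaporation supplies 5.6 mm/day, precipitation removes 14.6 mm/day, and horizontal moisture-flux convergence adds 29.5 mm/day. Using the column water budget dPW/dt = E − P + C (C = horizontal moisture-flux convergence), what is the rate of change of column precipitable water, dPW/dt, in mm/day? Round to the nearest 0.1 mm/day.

dPW/dt = E − P + C = 5.6 − 14.6 + (29.5) = 20.5 mm/day.

dPW/dt ≈ 20.5 mm/day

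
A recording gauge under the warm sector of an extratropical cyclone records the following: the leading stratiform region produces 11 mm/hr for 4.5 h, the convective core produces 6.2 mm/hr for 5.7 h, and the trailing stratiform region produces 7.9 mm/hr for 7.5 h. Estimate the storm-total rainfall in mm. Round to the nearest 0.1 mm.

Total = Σ Rᵢ Δtᵢ = 11 × 4.5 + 6.2 × 5.7 + 7.9 × 7.5
      = 49.5 + 35.34 + 59.25 = 144.1 mm.

total ≈ 144.1 mm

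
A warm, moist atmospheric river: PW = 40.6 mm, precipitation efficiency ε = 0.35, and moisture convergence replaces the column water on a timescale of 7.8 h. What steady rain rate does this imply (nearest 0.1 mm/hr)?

Each overturning extracts ε × PW = 0.35 × 40.6 = 14.21 mm.
Rate = ε·PW / τ = 14.21 / 7.8 h = 1.8 mm/hr.

R ≈ 1.8 mm/hr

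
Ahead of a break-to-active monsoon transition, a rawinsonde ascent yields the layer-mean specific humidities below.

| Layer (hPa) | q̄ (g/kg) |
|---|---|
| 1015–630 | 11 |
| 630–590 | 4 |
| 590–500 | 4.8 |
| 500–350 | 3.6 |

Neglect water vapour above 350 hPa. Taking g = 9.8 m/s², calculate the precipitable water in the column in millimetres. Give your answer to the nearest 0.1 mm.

PW ≈ 54.8 mm

Precipitable water is the column-integrated vapour mass per unit area: PW = (1/g) Σ q̄ Δp, with q in kg/kg and Δp in Pa (1 kg/m² of water = 1 mm).
Layer 1015–630 hPa: Δp = 385 hPa = 38500 Pa, q̄ = 0.011 kg/kg → 0.011 × 38500 / 9.8 = 43.21 mm
Layer 630–590 hPa: Δp = 40 hPa = 4000 Pa, q̄ = 0.004 kg/kg → 0.004 × 4000 / 9.8 = 1.63 mm
Layer 590–500 hPa: Δp = 90 hPa = 9000 Pa, q̄ = 0.0048 kg/kg → 0.0048 × 9000 / 9.8 = 4.41 mm
Layer 500–350 hPa: Δp = 150 hPa = 15000 Pa, q̄ = 0.0036 kg/kg → 0.0036 × 15000 / 9.8 = 5.51 mm
PW = 43.21 + 1.63 + 4.41 + 5.51 = 54.76 ≈ 54.8 mm.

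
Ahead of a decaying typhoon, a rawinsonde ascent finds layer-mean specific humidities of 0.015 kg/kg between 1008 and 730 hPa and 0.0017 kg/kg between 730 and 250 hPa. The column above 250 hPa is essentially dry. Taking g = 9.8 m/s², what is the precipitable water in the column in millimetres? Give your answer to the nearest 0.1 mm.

Precipitable water is the column-integrated vapour mass per unit area: PW = (1/g) Σ q̄ Δp, with q in kg/kg and Δp in Pa (1 kg/m² of water = 1 mm).
Layer 1008–730 hPa: Δp = 278 hPa = 27800 Pa, q̄ = 0.015 kg/kg → 0.015 × 27800 / 9.8 = 42.55 mm
Layer 730–250 hPa: Δp = 480 hPa = 48000 Pa, q̄ = 0.0017 kg/kg → 0.0017 × 48000 / 9.8 = 8.33 mm
PW = 42.55 + 8.33 = 50.88 ≈ 50.9 mm.

PW ≈ 50.9 mm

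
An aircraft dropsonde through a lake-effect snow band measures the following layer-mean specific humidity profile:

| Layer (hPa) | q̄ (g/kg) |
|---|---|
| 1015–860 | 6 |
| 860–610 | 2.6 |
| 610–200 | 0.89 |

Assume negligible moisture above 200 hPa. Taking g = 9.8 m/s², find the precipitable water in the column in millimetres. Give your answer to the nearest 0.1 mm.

Precipitable water is the column-integrated vapour mass per unit area: PW = (1/g) Σ q̄ Δp, with q in kg/kg and Δp in Pa (1 kg/m² of water = 1 mm).
Layer 1015–860 hPa: Δp = 155 hPa = 15500 Pa, q̄ = 0.006 kg/kg → 0.006 × 15500 / 9.8 = 9.49 mm
Layer 860–610 hPa: Δp = 250 hPa = 25000 Pa, q̄ = 0.0026 kg/kg → 0.0026 × 25000 / 9.8 = 6.63 mm
Layer 610–200 hPa: Δp = 410 hPa = 41000 Pa, q̄ = 0.00089 kg/kg → 0.00089 × 41000 / 9.8 = 3.72 mm
PW = 9.49 + 6.63 + 3.72 = 19.84 ≈ 19.8 mm.

PW ≈ 19.8 mm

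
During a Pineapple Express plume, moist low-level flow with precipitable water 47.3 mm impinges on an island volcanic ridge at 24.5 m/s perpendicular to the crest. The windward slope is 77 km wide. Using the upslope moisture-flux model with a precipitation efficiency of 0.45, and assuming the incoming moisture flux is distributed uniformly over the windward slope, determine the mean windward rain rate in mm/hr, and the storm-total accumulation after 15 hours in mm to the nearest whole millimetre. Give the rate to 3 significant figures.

R ≈ 24.4 mm/hr; total ≈ 366 mm

Incoming column moisture flux per unit ridge length: F = V × PW = 24.5 × 47.3 = 1158.85 mm·m/s.
Spread over the 77 km slope with efficiency ε = 0.45: R = ε·F/W = 0.45 × 1158.85 / 77000 m = 6.772e-03 mm/s.
R = 6.772e-03 × 3600 = 24.4 mm/hr.
Over 15 h: total = 24.4 × 15 = 366 mm.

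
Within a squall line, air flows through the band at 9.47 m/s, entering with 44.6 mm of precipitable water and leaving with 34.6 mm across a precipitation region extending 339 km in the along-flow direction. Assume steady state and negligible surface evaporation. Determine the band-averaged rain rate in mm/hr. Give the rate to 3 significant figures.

Column moisture flux per unit crosswind length is F = V × PW.
Inflow: F_in = 9.47 × 44.6 = 422.362 mm·m/s
Outflow: F_out = 9.47 × 34.6 = 327.662 mm·m/s
Steady-state rate R = (F_in − F_out)/L = (422.362 − 327.662) / 339000 m = 2.794e-04 mm/s.
R = 2.794e-04 × 3600 = 1.01 mm/hr.

R ≈ 1.01 mm/hr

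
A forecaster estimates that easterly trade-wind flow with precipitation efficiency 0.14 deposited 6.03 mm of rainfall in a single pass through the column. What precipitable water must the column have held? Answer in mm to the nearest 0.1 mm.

PW = rainfall / ε = 6.03 / 0.14 = 43.1 mm.

PW ≈ 43.1 mm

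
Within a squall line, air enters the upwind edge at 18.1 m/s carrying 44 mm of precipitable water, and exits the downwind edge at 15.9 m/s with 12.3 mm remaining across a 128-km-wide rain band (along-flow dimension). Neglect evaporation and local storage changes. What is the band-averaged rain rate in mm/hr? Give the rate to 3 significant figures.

R ≈ 16.9 mm/hr

Column moisture flux per unit crosswind length is F = V × PW.
Inflow: F_in = 18.1 × 44 = 796.4 mm·m/s
Outflow: F_out = 15.9 × 12.3 = 195.57 mm·m/s
Steady-state rate R = (F_in − F_out)/L = (796.4 − 195.57) / 128000 m = 4.694e-03 mm/s.
R = 4.694e-03 × 3600 = 16.9 mm/hr.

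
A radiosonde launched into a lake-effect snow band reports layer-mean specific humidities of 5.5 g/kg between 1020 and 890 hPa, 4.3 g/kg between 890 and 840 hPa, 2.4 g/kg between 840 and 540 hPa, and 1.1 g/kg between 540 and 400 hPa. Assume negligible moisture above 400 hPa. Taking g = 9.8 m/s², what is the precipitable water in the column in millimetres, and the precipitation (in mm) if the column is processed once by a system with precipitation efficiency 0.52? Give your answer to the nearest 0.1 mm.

Precipitable water is the column-integrated vapour mass per unit area: PW = (1/g) Σ q̄ Δp, with q in kg/kg and Δp in Pa (1 kg/m² of water = 1 mm).
Layer 1020–890 hPa: Δp = 130 hPa = 13000 Pa, q̄ = 0.0055 kg/kg → 0.0055 × 13000 / 9.8 = 7.30 mm
Layer 890–840 hPa: Δp = 50 hPa = 5000 Pa, q̄ = 0.0043 kg/kg → 0.0043 × 5000 / 9.8 = 2.19 mm
Layer 840–540 hPa: Δp = 300 hPa = 30000 Pa, q̄ = 0.0024 kg/kg → 0.0024 × 30000 / 9.8 = 7.35 mm
Layer 540–400 hPa: Δp = 140 hPa = 14000 Pa, q̄ = 0.0011 kg/kg → 0.0011 × 14000 / 9.8 = 1.57 mm
PW = 7.30 + 2.19 + 7.35 + 1.57 = 18.41 ≈ 18.4 mm.
Precipitation = ε × PW = 0.52 × 18.4 = 9.6 mm.

PW ≈ 18.4 mm; precipitation ≈ 9.6 mm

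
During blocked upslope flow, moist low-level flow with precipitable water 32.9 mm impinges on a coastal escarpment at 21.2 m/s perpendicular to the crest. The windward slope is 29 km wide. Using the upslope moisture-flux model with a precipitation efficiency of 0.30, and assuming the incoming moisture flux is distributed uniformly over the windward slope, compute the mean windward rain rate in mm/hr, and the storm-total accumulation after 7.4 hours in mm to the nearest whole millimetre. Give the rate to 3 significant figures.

Incoming column moisture flux per unit ridge length: F = V × PW = 21.2 × 32.9 = 697.48 mm·m/s.
Spread over the 29 km slope with efficiency ε = 0.30: R = ε·F/W = 0.30 × 697.48 / 29000 m = 7.215e-03 mm/s.
R = 7.215e-03 × 3600 = 26.0 mm/hr.
Over 7.4 h: total = 26.0 × 7.4 = 192.4 ≈ 192 mm.

R ≈ 26.0 mm/hr; total ≈ 192 mm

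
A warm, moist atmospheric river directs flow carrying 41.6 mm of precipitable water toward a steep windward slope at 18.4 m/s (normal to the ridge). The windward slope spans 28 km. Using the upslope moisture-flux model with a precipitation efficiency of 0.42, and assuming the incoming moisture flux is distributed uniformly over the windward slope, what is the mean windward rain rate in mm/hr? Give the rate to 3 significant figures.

R ≈ 41.3 mm/hr

Incoming column moisture flux per unit ridge length: F = V × PW = 18.4 × 41.6 = 765.44 mm·m/s.
Spread over the 28 km slope with efficiency ε = 0.42: R = ε·F/W = 0.42 × 765.44 / 28000 m = 1.148e-02 mm/s.
R = 1.148e-02 × 3600 = 41.3 mm/hr.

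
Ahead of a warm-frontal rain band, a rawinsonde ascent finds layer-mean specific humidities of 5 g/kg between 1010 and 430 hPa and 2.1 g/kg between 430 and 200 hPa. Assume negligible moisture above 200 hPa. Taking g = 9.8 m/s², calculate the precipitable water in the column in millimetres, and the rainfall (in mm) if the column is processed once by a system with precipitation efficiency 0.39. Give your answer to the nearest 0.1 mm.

Precipitable water is the column-integrated vapour mass per unit area: PW = (1/g) Σ q̄ Δp, with q in kg/kg and Δp in Pa (1 kg/m² of water = 1 mm).
Layer 1010–430 hPa: Δp = 580 hPa = 58000 Pa, q̄ = 0.005 kg/kg → 0.005 × 58000 / 9.8 = 29.59 mm
Layer 430–200 hPa: Δp = 230 hPa = 23000 Pa, q̄ = 0.0021 kg/kg → 0.0021 × 23000 / 9.8 = 4.93 mm
PW = 29.59 + 4.93 = 34.52 ≈ 34.5 mm.
Rainfall = ε × PW = 0.39 × 34.5 = 13.5 mm.

PW ≈ 34.5 mm; rainfall ≈ 13.5 mm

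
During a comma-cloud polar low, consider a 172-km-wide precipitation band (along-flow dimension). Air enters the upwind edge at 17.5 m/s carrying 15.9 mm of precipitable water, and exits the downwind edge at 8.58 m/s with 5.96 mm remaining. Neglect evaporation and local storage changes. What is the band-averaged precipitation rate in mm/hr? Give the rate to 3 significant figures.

Column moisture flux per unit crosswind length is F = V × PW.
Inflow: F_in = 17.5 × 15.9 = 278.25 mm·m/s
Outflow: F_out = 8.58 × 5.96 = 51.1368 mm·m/s
Steady-state rate R = (F_in − F_out)/L = (278.25 − 51.1368) / 172000 m = 1.320e-03 mm/s.
R = 1.320e-03 × 3600 = 4.75 mm/hr.

R ≈ 4.75 mm/hr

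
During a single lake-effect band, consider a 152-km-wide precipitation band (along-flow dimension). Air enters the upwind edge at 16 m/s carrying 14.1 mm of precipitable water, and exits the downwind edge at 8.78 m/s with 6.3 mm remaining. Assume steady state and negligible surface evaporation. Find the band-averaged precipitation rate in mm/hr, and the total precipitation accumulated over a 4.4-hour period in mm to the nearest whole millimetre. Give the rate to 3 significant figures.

R ≈ 4.03 mm/hr; total ≈ 18 mm

Column moisture flux per unit crosswind length is F = V × PW.
Inflow: F_in = 16 × 14.1 = 225.6 mm·m/s
Outflow: F_out = 8.78 × 6.3 = 55.314 mm·m/s
Steady-state rate R = (F_in − F_out)/L = (225.6 − 55.314) / 152000 m = 1.120e-03 mm/s.
R = 1.120e-03 × 3600 = 4.03 mm/hr.
Over 4.4 h: total = 4.03 × 4.4 = 17.732 ≈ 18 mm.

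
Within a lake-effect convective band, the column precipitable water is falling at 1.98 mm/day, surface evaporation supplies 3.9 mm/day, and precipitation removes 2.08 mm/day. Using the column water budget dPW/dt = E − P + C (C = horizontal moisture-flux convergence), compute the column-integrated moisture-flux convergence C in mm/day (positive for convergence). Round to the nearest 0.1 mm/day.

C ≈ -3.8 mm/day

dPW/dt = -1.98 mm/day.
C = dPW/dt − E + P = (-1.98) − 3.9 + 2.08 = -3.8 mm/day.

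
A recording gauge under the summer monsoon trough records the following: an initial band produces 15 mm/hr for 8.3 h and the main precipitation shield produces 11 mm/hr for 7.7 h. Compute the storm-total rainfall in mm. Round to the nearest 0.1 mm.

Total = Σ Rᵢ Δtᵢ = 15 × 8.3 + 11 × 7.7
      = 124.5 + 84.7 = 209.2 mm.

total ≈ 209.2 mm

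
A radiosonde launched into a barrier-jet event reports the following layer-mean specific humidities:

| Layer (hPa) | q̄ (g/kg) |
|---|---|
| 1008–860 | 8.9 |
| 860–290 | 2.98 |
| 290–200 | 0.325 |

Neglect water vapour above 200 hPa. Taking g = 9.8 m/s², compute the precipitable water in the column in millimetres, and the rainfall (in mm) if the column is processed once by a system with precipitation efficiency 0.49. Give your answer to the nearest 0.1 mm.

PW ≈ 31.1 mm; rainfall ≈ 15.2 mm

Precipitable water is the column-integrated vapour mass per unit area: PW = (1/g) Σ q̄ Δp, with q in kg/kg and Δp in Pa (1 kg/m² of water = 1 mm).
Layer 1008–860 hPa: Δp = 148 hPa = 14800 Pa, q̄ = 0.0089 kg/kg → 0.0089 × 14800 / 9.8 = 13.44 mm
Layer 860–290 hPa: Δp = 570 hPa = 57000 Pa, q̄ = 0.00298 kg/kg → 0.00298 × 57000 / 9.8 = 17.33 mm
Layer 290–200 hPa: Δp = 90 hPa = 9000 Pa, q̄ = 0.000325 kg/kg → 0.000325 × 9000 / 9.8 = 0.30 mm
PW = 13.44 + 17.33 + 0.30 = 31.07 ≈ 31.1 mm.
Rainfall = ε × PW = 0.49 × 31.1 = 15.2 mm.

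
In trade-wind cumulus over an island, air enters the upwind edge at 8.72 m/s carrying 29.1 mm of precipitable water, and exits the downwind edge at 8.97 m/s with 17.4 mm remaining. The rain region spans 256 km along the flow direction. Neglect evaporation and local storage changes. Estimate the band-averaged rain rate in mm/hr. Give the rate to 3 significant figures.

R ≈ 1.37 mm/hr

Column moisture flux per unit crosswind length is F = V × PW.
Inflow: F_in = 8.72 × 29.1 = 253.752 mm·m/s
Outflow: F_out = 8.97 × 17.4 = 156.078 mm·m/s
Steady-state rate R = (F_in − F_out)/L = (253.752 − 156.078) / 256000 m = 3.815e-04 mm/s.
R = 3.815e-04 × 3600 = 1.37 mm/hr.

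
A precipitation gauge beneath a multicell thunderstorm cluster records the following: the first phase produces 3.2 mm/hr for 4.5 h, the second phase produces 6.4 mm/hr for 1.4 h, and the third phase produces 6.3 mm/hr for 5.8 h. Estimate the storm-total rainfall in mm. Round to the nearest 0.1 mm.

Total = Σ Rᵢ Δtᵢ = 3.2 × 4.5 + 6.4 × 1.4 + 6.3 × 5.8
      = 14.4 + 8.96 + 36.54 = 59.9 mm.

total ≈ 59.9 mm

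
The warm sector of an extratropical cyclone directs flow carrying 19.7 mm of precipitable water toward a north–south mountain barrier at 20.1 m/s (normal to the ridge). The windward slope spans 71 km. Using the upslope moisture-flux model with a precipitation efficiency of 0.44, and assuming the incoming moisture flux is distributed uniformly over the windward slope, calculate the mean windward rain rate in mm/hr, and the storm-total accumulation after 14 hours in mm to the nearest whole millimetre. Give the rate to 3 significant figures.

Incoming column moisture flux per unit ridge length: F = V × PW = 20.1 × 19.7 = 395.97 mm·m/s.
Spread over the 71 km slope with efficiency ε = 0.44: R = ε·F/W = 0.44 × 395.97 / 71000 m = 2.454e-03 mm/s.
R = 2.454e-03 × 3600 = 8.83 mm/hr.
Over 14 h: total = 8.83 × 14 = 123.62 ≈ 124 mm.

R ≈ 8.83 mm/hr; total ≈ 124 mm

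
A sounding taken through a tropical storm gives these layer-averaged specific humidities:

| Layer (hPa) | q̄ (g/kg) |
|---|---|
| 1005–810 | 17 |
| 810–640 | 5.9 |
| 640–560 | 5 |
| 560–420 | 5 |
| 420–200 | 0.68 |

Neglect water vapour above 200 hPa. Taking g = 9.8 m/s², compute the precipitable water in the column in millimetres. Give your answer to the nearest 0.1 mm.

PW ≈ 56.8 mm

Precipitable water is the column-integrated vapour mass per unit area: PW = (1/g) Σ q̄ Δp, with q in kg/kg and Δp in Pa (1 kg/m² of water = 1 mm).
Layer 1005–810 hPa: Δp = 195 hPa = 19500 Pa, q̄ = 0.017 kg/kg → 0.017 × 19500 / 9.8 = 33.83 mm
Layer 810–640 hPa: Δp = 170 hPa = 17000 Pa, q̄ = 0.0059 kg/kg → 0.0059 × 17000 / 9.8 = 10.23 mm
Layer 640–560 hPa: Δp = 80 hPa = 8000 Pa, q̄ = 0.005 kg/kg → 0.005 × 8000 / 9.8 = 4.08 mm
Layer 560–420 hPa: Δp = 140 hPa = 14000 Pa, q̄ = 0.005 kg/kg → 0.005 × 14000 / 9.8 = 7.14 mm
Layer 420–200 hPa: Δp = 220 hPa = 22000 Pa, q̄ = 0.00068 kg/kg → 0.00068 × 22000 / 9.8 = 1.53 mm
PW = 33.83 + 10.23 + 4.08 + 7.14 + 1.53 = 56.81 ≈ 56.8 mm.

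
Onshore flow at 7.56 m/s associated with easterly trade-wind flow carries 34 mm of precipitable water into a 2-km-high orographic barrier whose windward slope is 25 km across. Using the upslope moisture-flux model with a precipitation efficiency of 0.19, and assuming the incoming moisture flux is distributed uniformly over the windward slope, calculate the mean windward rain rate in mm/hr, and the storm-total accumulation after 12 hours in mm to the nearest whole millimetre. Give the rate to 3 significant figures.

Incoming column moisture flux per unit ridge length: F = V × PW = 7.56 × 34 = 257.04 mm·m/s.
Spread over the 25 km slope with efficiency ε = 0.19: R = ε·F/W = 0.19 × 257.04 / 25000 m = 1.954e-03 mm/s.
R = 1.954e-03 × 3600 = 7.03 mm/hr.
Over 12 h: total = 7.03 × 12 = 84.36 ≈ 84 mm.

R ≈ 7.03 mm/hr; total ≈ 84 mm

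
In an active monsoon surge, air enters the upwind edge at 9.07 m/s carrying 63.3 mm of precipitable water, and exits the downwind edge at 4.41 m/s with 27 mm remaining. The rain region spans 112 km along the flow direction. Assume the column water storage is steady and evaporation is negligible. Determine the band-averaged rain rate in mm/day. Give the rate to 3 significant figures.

R ≈ 351 mm/day

Column moisture flux per unit crosswind length is F = V × PW.
Inflow: F_in = 9.07 × 63.3 = 574.131 mm·m/s
Outflow: F_out = 4.41 × 27 = 119.07 mm·m/s
Steady-state rate R = (F_in − F_out)/L = (574.131 − 119.07) / 112000 m = 4.063e-03 mm/s.
R = 4.063e-03 × 3600 × 24 = 351 mm/day.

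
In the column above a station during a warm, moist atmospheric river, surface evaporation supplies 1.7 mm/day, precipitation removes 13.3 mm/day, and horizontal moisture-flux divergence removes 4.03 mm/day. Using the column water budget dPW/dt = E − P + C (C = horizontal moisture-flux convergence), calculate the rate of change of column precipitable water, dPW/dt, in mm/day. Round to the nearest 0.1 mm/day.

dPW/dt ≈ -15.6 mm/day

dPW/dt = E − P + C = 1.7 − 13.3 + (-4.03) = -15.6 mm/day.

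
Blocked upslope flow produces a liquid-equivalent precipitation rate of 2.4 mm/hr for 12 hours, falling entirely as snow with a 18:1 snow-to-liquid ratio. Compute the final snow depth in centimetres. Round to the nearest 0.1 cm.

snow depth ≈ 51.8 cm

Liquid-equivalent depth = 2.4 × 12 = 28.8 mm.
Snow depth = 28.8 mm × 18 = 518.4 mm = 51.8 cm.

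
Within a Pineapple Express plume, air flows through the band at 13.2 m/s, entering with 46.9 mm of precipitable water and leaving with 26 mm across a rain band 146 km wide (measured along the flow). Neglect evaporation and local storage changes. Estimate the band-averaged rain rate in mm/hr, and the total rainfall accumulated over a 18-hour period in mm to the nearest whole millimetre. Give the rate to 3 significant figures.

R ≈ 6.80 mm/hr; total ≈ 122 mm

Column moisture flux per unit crosswind length is F = V × PW.
Inflow: F_in = 13.2 × 46.9 = 619.08 mm·m/s
Outflow: F_out = 13.2 × 26 = 343.2 mm·m/s
Steady-state rate R = (F_in − F_out)/L = (619.08 − 343.2) / 146000 m = 1.890e-03 mm/s.
R = 1.890e-03 × 3600 = 6.80 mm/hr.
Over 18 h: total = 6.80 × 18 = 122.4 ≈ 122 mm.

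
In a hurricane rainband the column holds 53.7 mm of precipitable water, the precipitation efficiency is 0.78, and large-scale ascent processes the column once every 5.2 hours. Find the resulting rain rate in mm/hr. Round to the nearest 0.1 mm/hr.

R ≈ 8.1 mm/hr

Each overturning extracts ε × PW = 0.78 × 53.7 = 41.886 mm.
Rate = ε·PW / τ = 41.886 / 5.2 h = 8.1 mm/hr.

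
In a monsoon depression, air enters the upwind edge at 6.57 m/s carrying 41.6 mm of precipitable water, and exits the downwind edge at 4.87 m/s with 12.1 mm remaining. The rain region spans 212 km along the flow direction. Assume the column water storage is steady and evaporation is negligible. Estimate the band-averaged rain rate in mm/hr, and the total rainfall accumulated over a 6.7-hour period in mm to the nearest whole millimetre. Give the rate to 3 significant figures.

R ≈ 3.64 mm/hr; total ≈ 24 mm

Column moisture flux per unit crosswind length is F = V × PW.
Inflow: F_in = 6.57 × 41.6 = 273.312 mm·m/s
Outflow: F_out = 4.87 × 12.1 = 58.927 mm·m/s
Steady-state rate R = (F_in − F_out)/L = (273.312 − 58.927) / 212000 m = 1.011e-03 mm/s.
R = 1.011e-03 × 3600 = 3.64 mm/hr.
Over 6.7 h: total = 3.64 × 6.7 = 24.388 ≈ 24 mm.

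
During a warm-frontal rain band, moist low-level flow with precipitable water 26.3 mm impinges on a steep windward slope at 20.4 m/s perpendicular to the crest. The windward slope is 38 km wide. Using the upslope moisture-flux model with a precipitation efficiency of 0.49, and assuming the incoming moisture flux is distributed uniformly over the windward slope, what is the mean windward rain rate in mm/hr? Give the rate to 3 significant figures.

Incoming column moisture flux per unit ridge length: F = V × PW = 20.4 × 26.3 = 536.52 mm·m/s.
Spread over the 38 km slope with efficiency ε = 0.49: R = ε·F/W = 0.49 × 536.52 / 38000 m = 6.918e-03 mm/s.
R = 6.918e-03 × 3600 = 24.9 mm/hr.

R ≈ 24.9 mm/hr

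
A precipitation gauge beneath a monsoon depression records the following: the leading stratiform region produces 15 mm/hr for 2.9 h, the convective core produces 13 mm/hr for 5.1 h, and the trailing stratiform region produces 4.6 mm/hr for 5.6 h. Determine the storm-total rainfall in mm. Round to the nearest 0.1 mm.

total ≈ 135.6 mm

Total = Σ Rᵢ Δtᵢ = 15 × 2.9 + 13 × 5.1 + 4.6 × 5.6
      = 43.5 + 66.3 + 25.76 = 135.6 mm.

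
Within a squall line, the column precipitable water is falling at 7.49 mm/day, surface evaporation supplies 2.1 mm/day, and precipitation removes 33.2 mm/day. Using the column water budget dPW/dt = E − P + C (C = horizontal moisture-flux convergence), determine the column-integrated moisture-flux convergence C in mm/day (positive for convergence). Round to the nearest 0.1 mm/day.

dPW/dt = -7.49 mm/day.
C = dPW/dt − E + P = (-7.49) − 2.1 + 33.2 = 23.6 mm/day.

C ≈ 23.6 mm/day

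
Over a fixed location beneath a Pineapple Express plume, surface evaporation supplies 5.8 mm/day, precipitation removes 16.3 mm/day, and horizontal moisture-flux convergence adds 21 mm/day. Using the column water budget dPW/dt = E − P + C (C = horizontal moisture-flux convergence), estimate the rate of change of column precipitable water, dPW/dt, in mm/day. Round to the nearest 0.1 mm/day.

dPW/dt ≈ 10.5 mm/day

dPW/dt = E − P + C = 5.8 − 16.3 + (21) = 10.5 mm/day.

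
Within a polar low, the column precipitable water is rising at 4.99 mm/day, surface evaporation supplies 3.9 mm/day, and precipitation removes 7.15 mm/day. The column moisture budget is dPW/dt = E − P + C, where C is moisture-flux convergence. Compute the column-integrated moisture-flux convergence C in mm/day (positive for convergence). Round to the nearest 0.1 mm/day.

C ≈ 8.2 mm/day

dPW/dt = +4.99 mm/day.
C = dPW/dt − E + P = (+4.99) − 3.9 + 7.15 = 8.2 mm/day.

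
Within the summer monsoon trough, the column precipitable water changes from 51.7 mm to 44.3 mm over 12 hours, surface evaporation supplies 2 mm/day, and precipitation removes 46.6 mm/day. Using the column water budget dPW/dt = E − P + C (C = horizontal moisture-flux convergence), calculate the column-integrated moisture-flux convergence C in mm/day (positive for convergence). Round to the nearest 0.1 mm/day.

C ≈ 29.8 mm/day

dPW/dt = (44.3 − 51.7) mm / (12/24 day) = -14.800 mm/day.
C = dPW/dt − E + P = (-14.800) − 2 + 46.6 = 29.8 mm/day.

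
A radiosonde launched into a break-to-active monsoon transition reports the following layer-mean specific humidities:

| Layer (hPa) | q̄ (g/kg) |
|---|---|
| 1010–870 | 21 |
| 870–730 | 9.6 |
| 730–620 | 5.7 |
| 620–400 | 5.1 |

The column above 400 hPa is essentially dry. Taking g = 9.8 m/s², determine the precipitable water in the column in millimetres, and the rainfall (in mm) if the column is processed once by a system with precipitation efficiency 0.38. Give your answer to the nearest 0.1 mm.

Precipitable water is the column-integrated vapour mass per unit area: PW = (1/g) Σ q̄ Δp, with q in kg/kg and Δp in Pa (1 kg/m² of water = 1 mm).
Layer 1010–870 hPa: Δp = 140 hPa = 14000 Pa, q̄ = 0.021 kg/kg → 0.021 × 14000 / 9.8 = 30.00 mm
Layer 870–730 hPa: Δp = 140 hPa = 14000 Pa, q̄ = 0.0096 kg/kg → 0.0096 × 14000 / 9.8 = 13.71 mm
Layer 730–620 hPa: Δp = 110 hPa = 11000 Pa, q̄ = 0.0057 kg/kg → 0.0057 × 11000 / 9.8 = 6.40 mm
Layer 620–400 hPa: Δp = 220 hPa = 22000 Pa, q̄ = 0.0051 kg/kg → 0.0051 × 22000 / 9.8 = 11.45 mm
PW = 30.00 + 13.71 + 6.40 + 11.45 = 61.56 ≈ 61.6 mm.
Rainfall = ε × PW = 0.38 × 61.6 = 23.4 mm.

PW ≈ 61.6 mm; rainfall ≈ 23.4 mm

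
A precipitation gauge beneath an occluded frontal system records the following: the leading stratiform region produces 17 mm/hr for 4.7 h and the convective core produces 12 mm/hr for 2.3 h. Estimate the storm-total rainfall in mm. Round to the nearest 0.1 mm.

total ≈ 107.5 mm

Total = Σ Rᵢ Δtᵢ = 17 × 4.7 + 12 × 2.3
      = 79.9 + 27.6 = 107.5 mm.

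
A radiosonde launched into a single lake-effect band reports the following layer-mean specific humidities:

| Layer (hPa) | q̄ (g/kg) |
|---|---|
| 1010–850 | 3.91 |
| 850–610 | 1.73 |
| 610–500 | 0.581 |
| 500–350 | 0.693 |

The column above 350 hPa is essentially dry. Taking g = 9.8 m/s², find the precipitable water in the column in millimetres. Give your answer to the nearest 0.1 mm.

Precipitable water is the column-integrated vapour mass per unit area: PW = (1/g) Σ q̄ Δp, with q in kg/kg and Δp in Pa (1 kg/m² of water = 1 mm).
Layer 1010–850 hPa: Δp = 160 hPa = 16000 Pa, q̄ = 0.00391 kg/kg → 0.00391 × 16000 / 9.8 = 6.38 mm
Layer 850–610 hPa: Δp = 240 hPa = 24000 Pa, q̄ = 0.00173 kg/kg → 0.00173 × 24000 / 9.8 = 4.24 mm
Layer 610–500 hPa: Δp = 110 hPa = 11000 Pa, q̄ = 0.000581 kg/kg → 0.000581 × 11000 / 9.8 = 0.65 mm
Layer 500–350 hPa: Δp = 150 hPa = 15000 Pa, q̄ = 0.000693 kg/kg → 0.000693 × 15000 / 9.8 = 1.06 mm
PW = 6.38 + 4.24 + 0.65 + 1.06 = 12.33 ≈ 12.3 mm.

PW ≈ 12.3 mm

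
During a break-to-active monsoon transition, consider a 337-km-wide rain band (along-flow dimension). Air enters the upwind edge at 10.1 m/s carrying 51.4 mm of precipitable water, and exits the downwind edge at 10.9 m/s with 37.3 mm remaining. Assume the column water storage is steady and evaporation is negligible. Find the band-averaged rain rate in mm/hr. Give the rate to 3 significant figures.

Column moisture flux per unit crosswind length is F = V × PW.
Inflow: F_in = 10.1 × 51.4 = 519.14 mm·m/s
Outflow: F_out = 10.9 × 37.3 = 406.57 mm·m/s
Steady-state rate R = (F_in − F_out)/L = (519.14 − 406.57) / 337000 m = 3.340e-04 mm/s.
R = 3.340e-04 × 3600 = 1.20 mm/hr.

R ≈ 1.20 mm/hr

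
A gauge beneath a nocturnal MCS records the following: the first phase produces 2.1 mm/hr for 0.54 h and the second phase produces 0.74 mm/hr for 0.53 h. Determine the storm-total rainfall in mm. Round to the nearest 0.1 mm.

total ≈ 1.5 mm

Total = Σ Rᵢ Δtᵢ = 2.1 × 0.54 + 0.74 × 0.53
      = 1.134 + 0.3922 = 1.5 mm.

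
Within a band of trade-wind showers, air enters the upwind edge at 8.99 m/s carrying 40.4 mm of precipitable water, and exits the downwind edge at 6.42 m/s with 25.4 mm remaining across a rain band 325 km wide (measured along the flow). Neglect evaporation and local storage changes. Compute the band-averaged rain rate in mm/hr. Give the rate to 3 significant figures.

Column moisture flux per unit crosswind length is F = V × PW.
Inflow: F_in = 8.99 × 40.4 = 363.196 mm·m/s
Outflow: F_out = 6.42 × 25.4 = 163.068 mm·m/s
Steady-state rate R = (F_in − F_out)/L = (363.196 − 163.068) / 325000 m = 6.158e-04 mm/s.
R = 6.158e-04 × 3600 = 2.22 mm/hr.

R ≈ 2.22 mm/hr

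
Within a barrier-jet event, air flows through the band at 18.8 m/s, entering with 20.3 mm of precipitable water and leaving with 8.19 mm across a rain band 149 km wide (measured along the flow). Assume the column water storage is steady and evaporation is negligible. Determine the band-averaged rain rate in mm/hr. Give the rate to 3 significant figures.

Column moisture flux per unit crosswind length is F = V × PW.
Inflow: F_in = 18.8 × 20.3 = 381.64 mm·m/s
Outflow: F_out = 18.8 × 8.19 = 153.972 mm·m/s
Steady-state rate R = (F_in − F_out)/L = (381.64 − 153.972) / 149000 m = 1.528e-03 mm/s.
R = 1.528e-03 × 3600 = 5.50 mm/hr.

R ≈ 5.50 mm/hr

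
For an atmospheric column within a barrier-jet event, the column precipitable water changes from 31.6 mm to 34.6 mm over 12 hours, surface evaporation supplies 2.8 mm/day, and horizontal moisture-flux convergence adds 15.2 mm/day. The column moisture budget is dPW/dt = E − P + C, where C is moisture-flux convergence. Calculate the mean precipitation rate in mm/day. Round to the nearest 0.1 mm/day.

P ≈ 12.0 mm/day

dPW/dt = (34.6 − 31.6) mm / (12/24 day) = +6.000 mm/day.
P = E + C − dPW/dt = 2.8 + (15.2) − (+6.000) = 12.0 mm/day.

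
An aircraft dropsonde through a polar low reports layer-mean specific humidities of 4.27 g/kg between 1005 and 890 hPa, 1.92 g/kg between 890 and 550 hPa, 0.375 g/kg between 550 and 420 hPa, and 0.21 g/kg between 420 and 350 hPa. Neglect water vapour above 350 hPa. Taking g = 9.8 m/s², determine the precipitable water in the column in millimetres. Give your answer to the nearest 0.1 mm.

Precipitable water is the column-integrated vapour mass per unit area: PW = (1/g) Σ q̄ Δp, with q in kg/kg and Δp in Pa (1 kg/m² of water = 1 mm).
Layer 1005–890 hPa: Δp = 115 hPa = 11500 Pa, q̄ = 0.00427 kg/kg → 0.00427 × 11500 / 9.8 = 5.01 mm
Layer 890–550 hPa: Δp = 340 hPa = 34000 Pa, q̄ = 0.00192 kg/kg → 0.00192 × 34000 / 9.8 = 6.66 mm
Layer 550–420 hPa: Δp = 130 hPa = 13000 Pa, q̄ = 0.000375 kg/kg → 0.000375 × 13000 / 9.8 = 0.50 mm
Layer 420–350 hPa: Δp = 70 hPa = 7000 Pa, q̄ = 0.00021 kg/kg → 0.00021 × 7000 / 9.8 = 0.15 mm
PW = 5.01 + 6.66 + 0.50 + 0.15 = 12.32 ≈ 12.3 mm.

PW ≈ 12.3 mm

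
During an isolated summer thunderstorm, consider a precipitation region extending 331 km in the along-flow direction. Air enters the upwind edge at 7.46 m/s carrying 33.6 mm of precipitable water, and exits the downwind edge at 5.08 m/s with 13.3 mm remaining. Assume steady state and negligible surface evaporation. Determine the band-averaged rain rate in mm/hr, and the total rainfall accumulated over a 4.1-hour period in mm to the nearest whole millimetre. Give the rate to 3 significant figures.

R ≈ 1.99 mm/hr; total ≈ 8 mm

Column moisture flux per unit crosswind length is F = V × PW.
Inflow: F_in = 7.46 × 33.6 = 250.656 mm·m/s
Outflow: F_out = 5.08 × 13.3 = 67.564 mm·m/s
Steady-state rate R = (F_in − F_out)/L = (250.656 − 67.564) / 331000 m = 5.531e-04 mm/s.
R = 5.531e-04 × 3600 = 1.99 mm/hr.
Over 4.1 h: total = 1.99 × 4.1 = 8.159 ≈ 8 mm.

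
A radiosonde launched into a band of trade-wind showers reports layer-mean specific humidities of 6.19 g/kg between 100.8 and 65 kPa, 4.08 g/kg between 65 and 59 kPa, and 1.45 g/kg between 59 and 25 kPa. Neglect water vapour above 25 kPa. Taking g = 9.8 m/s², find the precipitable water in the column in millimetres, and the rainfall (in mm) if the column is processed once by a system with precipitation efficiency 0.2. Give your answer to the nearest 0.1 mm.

Precipitable water is the column-integrated vapour mass per unit area: PW = (1/g) Σ q̄ Δp, with q in kg/kg and Δp in Pa (1 kg/m² of water = 1 mm).
Layer 100.8–65 kPa: Δp = 358 hPa = 35800 Pa, q̄ = 0.00619 kg/kg → 0.00619 × 35800 / 9.8 = 22.61 mm
Layer 65–59 kPa: Δp = 60 hPa = 6000 Pa, q̄ = 0.00408 kg/kg → 0.00408 × 6000 / 9.8 = 2.50 mm
Layer 59–25 kPa: Δp = 340 hPa = 34000 Pa, q̄ = 0.00145 kg/kg → 0.00145 × 34000 / 9.8 = 5.03 mm
PW = 22.61 + 2.50 + 5.03 = 30.14 ≈ 30.1 mm.
Rainfall = ε × PW = 0.2 × 30.1 = 6.0 mm.

PW ≈ 30.1 mm; rainfall ≈ 6.0 mm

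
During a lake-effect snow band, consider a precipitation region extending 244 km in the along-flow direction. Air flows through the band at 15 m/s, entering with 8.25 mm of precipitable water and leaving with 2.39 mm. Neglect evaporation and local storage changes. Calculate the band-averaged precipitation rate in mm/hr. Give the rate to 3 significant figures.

R ≈ 1.30 mm/hr

Column moisture flux per unit crosswind length is F = V × PW.
Inflow: F_in = 15 × 8.25 = 123.75 mm·m/s
Outflow: F_out = 15 × 2.39 = 35.85 mm·m/s
Steady-state rate R = (F_in − F_out)/L = (123.75 − 35.85) / 244000 m = 3.602e-04 mm/s.
R = 3.602e-04 × 3600 = 1.30 mm/hr.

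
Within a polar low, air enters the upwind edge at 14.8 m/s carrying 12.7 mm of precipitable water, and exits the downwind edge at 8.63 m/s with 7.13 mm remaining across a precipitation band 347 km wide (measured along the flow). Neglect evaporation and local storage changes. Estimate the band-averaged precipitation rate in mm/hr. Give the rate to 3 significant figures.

Column moisture flux per unit crosswind length is F = V × PW.
Inflow: F_in = 14.8 × 12.7 = 187.96 mm·m/s
Outflow: F_out = 8.63 × 7.13 = 61.5319 mm·m/s
Steady-state rate R = (F_in − F_out)/L = (187.96 − 61.5319) / 347000 m = 3.643e-04 mm/s.
R = 3.643e-04 × 3600 = 1.31 mm/hr.

R ≈ 1.31 mm/hr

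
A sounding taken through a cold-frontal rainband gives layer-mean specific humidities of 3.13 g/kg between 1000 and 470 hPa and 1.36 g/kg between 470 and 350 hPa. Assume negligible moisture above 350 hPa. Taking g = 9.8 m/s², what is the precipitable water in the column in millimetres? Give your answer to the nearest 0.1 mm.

PW ≈ 18.6 mm

Precipitable water is the column-integrated vapour mass per unit area: PW = (1/g) Σ q̄ Δp, with q in kg/kg and Δp in Pa (1 kg/m² of water = 1 mm).
Layer 1000–470 hPa: Δp = 530 hPa = 53000 Pa, q̄ = 0.00313 kg/kg → 0.00313 × 53000 / 9.8 = 16.93 mm
Layer 470–350 hPa: Δp = 120 hPa = 12000 Pa, q̄ = 0.00136 kg/kg → 0.00136 × 12000 / 9.8 = 1.67 mm
PW = 16.93 + 1.67 = 18.60 ≈ 18.6 mm.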